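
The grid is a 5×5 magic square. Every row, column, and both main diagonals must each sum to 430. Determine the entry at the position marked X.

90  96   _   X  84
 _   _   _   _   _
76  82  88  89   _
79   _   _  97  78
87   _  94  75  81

83

From row 3, 430 − (76 + 82 + 88 + 89) gives (3,5) = 95.
Row 5: 87 + 94 + 75 + 81 + ? = 430, so (5,2) = 93.
Using column 1: 90 + 76 + 79 + 87 + ? → (2,1) = 430 − 332 = 98.
Column 5 needs 430; the known cells sum to 338, so (2,5) = 92.
Using main diagonal: 90 + 88 + 97 + 81 + ? → (2,2) = 430 − 356 = 74.
The remaining cell in column 2 is (4,2) = 430 − 345 = 85.
Using anti-diagonal: 84 + 88 + 85 + 87 + ? → (2,4) = 430 − 344 = 86.
The remaining cell in row 2 is (2,3) = 430 − 350 = 80.
Row 4: 79 + 85 + 97 + 78 + ? = 430, so (4,3) = 91.
Column 3 needs 430; the known cells sum to 353, so (1,3) = 77.
Using column 4: 86 + 89 + 97 + 75 + ? → (1,4) = 430 − 347 = 83.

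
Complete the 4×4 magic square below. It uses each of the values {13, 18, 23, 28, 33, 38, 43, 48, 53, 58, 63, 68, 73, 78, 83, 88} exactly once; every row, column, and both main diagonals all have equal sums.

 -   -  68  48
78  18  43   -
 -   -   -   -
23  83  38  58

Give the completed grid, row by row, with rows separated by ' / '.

73 13 68 48 / 78 18 43 63 / 28 88 53 33 / 23 83 38 58

The 16 entries sum to 808, so each line sums to 808/4 = 202.
The remaining cell in row 2 is (2,4) = 202 − 139 = 63.
Column 3: 68 + 43 + 38 + ? = 202, so (3,3) = 53.
Column 4 must total 202; the given cells sum to 169, so (3,4) = 33.
Main diagonal must total 202; the given cells sum to 129, so (1,1) = 73.
Anti-diagonal: 48 + 43 + 23 + ? = 202, so (3,2) = 88.
Row 1 needs 202; the known cells sum to 189, so (1,2) = 13.
Using row 3: 88 + 53 + 33 + ? → (3,1) = 202 − 174 = 28.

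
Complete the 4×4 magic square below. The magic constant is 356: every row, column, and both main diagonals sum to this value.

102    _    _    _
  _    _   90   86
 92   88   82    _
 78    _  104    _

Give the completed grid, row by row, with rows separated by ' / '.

102 74 80 100 / 84 96 90 86 / 92 88 82 94 / 78 98 104 76

Row 3 must total 356; the given cells sum to 262, so (3,4) = 94.
The remaining cell in column 1 is (2,1) = 356 − 272 = 84.
Using column 3: 90 + 82 + 104 + ? → (1,3) = 356 − 276 = 80.
Anti-diagonal must total 356; the given cells sum to 256, so (1,4) = 100.
Row 1 must total 356; the given cells sum to 282, so (1,2) = 74.
The remaining cell in row 2 is (2,2) = 356 − 260 = 96.
The remaining cell in column 2 is (4,2) = 356 − 258 = 98.
Column 4: 100 + 86 + 94 + ? = 356, so (4,4) = 76.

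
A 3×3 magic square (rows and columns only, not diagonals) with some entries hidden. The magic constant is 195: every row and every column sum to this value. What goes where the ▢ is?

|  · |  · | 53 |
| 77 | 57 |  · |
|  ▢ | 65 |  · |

49

Using row 2: 77 + 57 + ? → (2,3) = 195 − 134 = 61.
From column 2, 195 − (57 + 65) gives (1,2) = 73.
Using column 3: 53 + 61 + ? → (3,3) = 195 − 114 = 81.
Row 1 must total 195; the given cells sum to 126, so (1,1) = 69.
Row 3 must total 195; the given cells sum to 146, so (3,1) = 49.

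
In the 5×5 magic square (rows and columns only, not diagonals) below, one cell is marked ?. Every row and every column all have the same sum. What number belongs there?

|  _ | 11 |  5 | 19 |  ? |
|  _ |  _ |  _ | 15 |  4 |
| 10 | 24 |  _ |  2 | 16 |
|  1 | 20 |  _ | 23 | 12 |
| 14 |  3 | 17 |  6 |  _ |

Column 4 is complete and sums to 65; that is the magic constant.
Row 3: 10 + 24 + 2 + 16 + ? = 65, so (3,3) = 13.
Row 4: 1 + 20 + 23 + 12 + ? = 65, so (4,3) = 9.
Row 5 needs 65; the known cells sum to 40, so (5,5) = 25.
From column 2, 65 − (11 + 24 + 20 + 3) gives (2,2) = 7.
Using column 3: 5 + 13 + 9 + 17 + ? → (2,3) = 65 − 44 = 21.
From column 5, 65 − (4 + 16 + 12 + 25) gives (1,5) = 8.

8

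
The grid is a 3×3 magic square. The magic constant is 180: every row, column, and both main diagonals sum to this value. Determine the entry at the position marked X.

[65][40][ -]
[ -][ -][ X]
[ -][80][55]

Row 1 must total 180; the given cells sum to 105, so (1,3) = 75.
Using row 3: 80 + 55 + ? → (3,1) = 180 − 135 = 45.
Column 1 must total 180; the given cells sum to 110, so (2,1) = 70.
Column 2: 40 + 80 + ? = 180, so (2,2) = 60.
Column 3: 75 + 55 + ? = 180, so (2,3) = 50.

50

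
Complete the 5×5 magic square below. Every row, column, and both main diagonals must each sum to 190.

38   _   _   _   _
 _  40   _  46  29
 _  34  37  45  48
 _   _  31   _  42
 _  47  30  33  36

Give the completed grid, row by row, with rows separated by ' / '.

Row 3 needs 190; the known cells sum to 164, so (3,1) = 26.
From row 5, 190 − (47 + 30 + 33 + 36) gives (5,1) = 44.
Column 5 needs 190; the known cells sum to 155, so (1,5) = 35.
The remaining cell in main diagonal is (4,4) = 190 − 151 = 39.
Anti-diagonal must total 190; the given cells sum to 162, so (4,2) = 28.
From row 4, 190 − (28 + 31 + 39 + 42) gives (4,1) = 50.
Using column 1: 38 + 26 + 50 + 44 + ? → (2,1) = 190 − 158 = 32.
Column 2: 40 + 34 + 28 + 47 + ? = 190, so (1,2) = 41.
Column 4 must total 190; the given cells sum to 163, so (1,4) = 27.
From row 1, 190 − (38 + 41 + 27 + 35) gives (1,3) = 49.
From row 2, 190 − (32 + 40 + 46 + 29) gives (2,3) = 43.

38 41 49 27 35 / 32 40 43 46 29 / 26 34 37 45 48 / 50 28 31 39 42 / 44 47 30 33 36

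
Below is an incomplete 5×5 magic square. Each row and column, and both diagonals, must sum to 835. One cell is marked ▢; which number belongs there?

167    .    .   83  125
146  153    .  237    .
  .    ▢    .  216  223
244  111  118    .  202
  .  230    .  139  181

132

Using row 4: 244 + 111 + 118 + 202 + ? → (4,4) = 835 − 675 = 160.
Column 5 needs 835; the known cells sum to 731, so (2,5) = 104.
Main diagonal needs 835; the known cells sum to 661, so (3,3) = 174.
Anti-diagonal: 125 + 237 + 174 + 111 + ? = 835, so (5,1) = 188.
Row 2 needs 835; the known cells sum to 640, so (2,3) = 195.
Using row 5: 188 + 230 + 139 + 181 + ? → (5,3) = 835 − 738 = 97.
Column 1 must total 835; the given cells sum to 745, so (3,1) = 90.
The remaining cell in column 3 is (1,3) = 835 − 584 = 251.
Row 1 needs 835; the known cells sum to 626, so (1,2) = 209.
From row 3, 835 − (90 + 174 + 216 + 223) gives (3,2) = 132.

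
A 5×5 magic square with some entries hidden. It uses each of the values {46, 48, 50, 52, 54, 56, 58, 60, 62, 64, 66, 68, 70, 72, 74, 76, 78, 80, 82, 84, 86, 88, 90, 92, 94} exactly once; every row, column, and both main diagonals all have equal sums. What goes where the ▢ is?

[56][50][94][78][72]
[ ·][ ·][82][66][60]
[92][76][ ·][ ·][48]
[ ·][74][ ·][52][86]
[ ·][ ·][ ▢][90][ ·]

46

The 25 entries sum to 1750, so each line sums to 1750/5 = 350.
From column 4, 350 − (78 + 66 + 52 + 90) gives (3,4) = 64.
Column 5 needs 350; the known cells sum to 266, so (5,5) = 84.
Row 3 needs 350; the known cells sum to 280, so (3,3) = 70.
Main diagonal needs 350; the known cells sum to 262, so (2,2) = 88.
Anti-diagonal must total 350; the given cells sum to 282, so (5,1) = 68.
Row 2 must total 350; the given cells sum to 296, so (2,1) = 54.
Column 1: 56 + 54 + 92 + 68 + ? = 350, so (4,1) = 80.
From column 2, 350 − (50 + 88 + 76 + 74) gives (5,2) = 62.
Row 4: 80 + 74 + 52 + 86 + ? = 350, so (4,3) = 58.
From row 5, 350 − (68 + 62 + 90 + 84) gives (5,3) = 46.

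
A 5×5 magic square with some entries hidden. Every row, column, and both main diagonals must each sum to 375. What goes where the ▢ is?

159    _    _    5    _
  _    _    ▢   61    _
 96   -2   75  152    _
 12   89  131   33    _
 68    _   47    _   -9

Row 3: 96 + (-2) + 75 + 152 + ? = 375, so (3,5) = 54.
Using row 4: 12 + 89 + 131 + 33 + ? → (4,5) = 375 − 265 = 110.
Column 1 needs 375; the known cells sum to 335, so (2,1) = 40.
Column 4 needs 375; the known cells sum to 251, so (5,4) = 124.
Main diagonal needs 375; the known cells sum to 258, so (2,2) = 117.
Using anti-diagonal: 61 + 75 + 89 + 68 + ? → (1,5) = 375 − 293 = 82.
From row 5, 375 − (68 + 47 + 124 + (-9)) gives (5,2) = 145.
Column 2: 117 + (-2) + 89 + 145 + ? = 375, so (1,2) = 26.
Using column 5: 82 + 54 + 110 + (-9) + ? → (2,5) = 375 − 237 = 138.
Row 1 needs 375; the known cells sum to 272, so (1,3) = 103.
Row 2 must total 375; the given cells sum to 356, so (2,3) = 19.

19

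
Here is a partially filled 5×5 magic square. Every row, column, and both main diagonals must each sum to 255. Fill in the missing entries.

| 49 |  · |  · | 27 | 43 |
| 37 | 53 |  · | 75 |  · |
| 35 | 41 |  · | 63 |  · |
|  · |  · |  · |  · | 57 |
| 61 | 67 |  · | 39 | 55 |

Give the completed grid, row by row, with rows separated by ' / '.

49 65 71 27 43 / 37 53 59 75 31 / 35 41 47 63 69 / 73 29 45 51 57 / 61 67 33 39 55

Using row 5: 61 + 67 + 39 + 55 + ? → (5,3) = 255 − 222 = 33.
Column 1 needs 255; the known cells sum to 182, so (4,1) = 73.
Column 4 must total 255; the given cells sum to 204, so (4,4) = 51.
From main diagonal, 255 − (49 + 53 + 51 + 55) gives (3,3) = 47.
Anti-diagonal: 43 + 75 + 47 + 61 + ? = 255, so (4,2) = 29.
Row 3 must total 255; the given cells sum to 186, so (3,5) = 69.
Row 4: 73 + 29 + 51 + 57 + ? = 255, so (4,3) = 45.
From column 2, 255 − (53 + 41 + 29 + 67) gives (1,2) = 65.
Column 5: 43 + 69 + 57 + 55 + ? = 255, so (2,5) = 31.
Row 1: 49 + 65 + 27 + 43 + ? = 255, so (1,3) = 71.
From row 2, 255 − (37 + 53 + 75 + 31) gives (2,3) = 59.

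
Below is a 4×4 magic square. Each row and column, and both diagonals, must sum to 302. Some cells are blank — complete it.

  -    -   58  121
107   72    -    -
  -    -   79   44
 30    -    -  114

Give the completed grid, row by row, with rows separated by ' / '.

The remaining cell in column 4 is (2,4) = 302 − 279 = 23.
The remaining cell in main diagonal is (1,1) = 302 − 265 = 37.
From row 1, 302 − (37 + 58 + 121) gives (1,2) = 86.
Row 2 must total 302; the given cells sum to 202, so (2,3) = 100.
From column 1, 302 − (37 + 107 + 30) gives (3,1) = 128.
Using column 3: 58 + 100 + 79 + ? → (4,3) = 302 − 237 = 65.
The remaining cell in anti-diagonal is (3,2) = 302 − 251 = 51.
Row 4: 30 + 65 + 114 + ? = 302, so (4,2) = 93.

37 86 58 121 / 107 72 100 23 / 128 51 79 44 / 30 93 65 114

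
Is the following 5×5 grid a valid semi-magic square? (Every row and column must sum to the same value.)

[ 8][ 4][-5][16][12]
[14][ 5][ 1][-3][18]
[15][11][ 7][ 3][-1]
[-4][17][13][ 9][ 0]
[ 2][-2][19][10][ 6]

Row 1: 8 + 4 + (-5) + 16 + 12 = 35.
Row 2: 14 + 5 + 1 + (-3) + 18 = 35.
Row 3: 15 + 11 + 7 + 3 + (-1) = 35.
Row 4: -4 + 17 + 13 + 9 + 0 = 35.
Row 5: 2 + (-2) + 19 + 10 + 6 = 35.
Column 1: 8 + 14 + 15 + (-4) + 2 = 35.
Column 2: 4 + 5 + 11 + 17 + (-2) = 35.
Column 3: -5 + 1 + 7 + 13 + 19 = 35.
Column 4: 16 + (-3) + 3 + 9 + 10 = 35.
Column 5: 12 + 18 + (-1) + 0 + 6 = 35.
All lines sum to 35.

Yes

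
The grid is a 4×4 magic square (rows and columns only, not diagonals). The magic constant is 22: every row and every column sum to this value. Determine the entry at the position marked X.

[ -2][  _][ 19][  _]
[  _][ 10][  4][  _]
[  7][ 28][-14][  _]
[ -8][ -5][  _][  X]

22

Using row 3: 7 + 28 + (-14) + ? → (3,4) = 22 − 21 = 1.
Column 1: -2 + 7 + (-8) + ? = 22, so (2,1) = 25.
Using column 2: 10 + 28 + (-5) + ? → (1,2) = 22 − 33 = -11.
Column 3 must total 22; the given cells sum to 9, so (4,3) = 13.
Row 1 needs 22; the known cells sum to 6, so (1,4) = 16.
The remaining cell in row 2 is (2,4) = 22 − 39 = -17.
Row 4 must total 22; the given cells sum to 0, so (4,4) = 22.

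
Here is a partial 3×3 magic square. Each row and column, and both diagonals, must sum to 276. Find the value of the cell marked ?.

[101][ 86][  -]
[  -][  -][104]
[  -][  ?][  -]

The remaining cell in row 1 is (1,3) = 276 − 187 = 89.
Column 3: 89 + 104 + ? = 276, so (3,3) = 83.
Main diagonal: 101 + 83 + ? = 276, so (2,2) = 92.
Anti-diagonal needs 276; the known cells sum to 181, so (3,1) = 95.
Row 2: 92 + 104 + ? = 276, so (2,1) = 80.
Row 3: 95 + 83 + ? = 276, so (3,2) = 98.

98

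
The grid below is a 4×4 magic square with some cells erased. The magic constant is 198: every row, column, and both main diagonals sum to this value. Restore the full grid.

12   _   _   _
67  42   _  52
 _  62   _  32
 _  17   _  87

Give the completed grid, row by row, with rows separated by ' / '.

12 77 82 27 / 67 42 37 52 / 47 62 57 32 / 72 17 22 87

Row 2 needs 198; the known cells sum to 161, so (2,3) = 37.
Column 2 needs 198; the known cells sum to 121, so (1,2) = 77.
Column 4 must total 198; the given cells sum to 171, so (1,4) = 27.
Main diagonal must total 198; the given cells sum to 141, so (3,3) = 57.
Anti-diagonal needs 198; the known cells sum to 126, so (4,1) = 72.
From row 1, 198 − (12 + 77 + 27) gives (1,3) = 82.
Row 3 must total 198; the given cells sum to 151, so (3,1) = 47.
Using row 4: 72 + 17 + 87 + ? → (4,3) = 198 − 176 = 22.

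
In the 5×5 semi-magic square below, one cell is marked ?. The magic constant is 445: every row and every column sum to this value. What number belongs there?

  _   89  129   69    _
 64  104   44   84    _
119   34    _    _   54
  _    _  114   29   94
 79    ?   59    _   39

Using row 2: 64 + 104 + 44 + 84 + ? → (2,5) = 445 − 296 = 149.
Column 3 needs 445; the known cells sum to 346, so (3,3) = 99.
Column 5 must total 445; the given cells sum to 336, so (1,5) = 109.
Row 1: 89 + 129 + 69 + 109 + ? = 445, so (1,1) = 49.
Row 3: 119 + 34 + 99 + 54 + ? = 445, so (3,4) = 139.
From column 1, 445 − (49 + 64 + 119 + 79) gives (4,1) = 134.
The remaining cell in column 4 is (5,4) = 445 − 321 = 124.
Row 4 needs 445; the known cells sum to 371, so (4,2) = 74.
Row 5: 79 + 59 + 124 + 39 + ? = 445, so (5,2) = 144.

144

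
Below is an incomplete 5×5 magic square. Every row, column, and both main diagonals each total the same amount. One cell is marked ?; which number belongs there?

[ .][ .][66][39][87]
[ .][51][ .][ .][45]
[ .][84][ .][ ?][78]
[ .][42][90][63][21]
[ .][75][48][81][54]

30

Column 5 is complete and sums to 285; that is the magic constant.
Using row 4: 42 + 90 + 63 + 21 + ? → (4,1) = 285 − 216 = 69.
Row 5 must total 285; the given cells sum to 258, so (5,1) = 27.
Column 2 must total 285; the given cells sum to 252, so (1,2) = 33.
Row 1 must total 285; the given cells sum to 225, so (1,1) = 60.
From main diagonal, 285 − (60 + 51 + 63 + 54) gives (3,3) = 57.
Using anti-diagonal: 87 + 57 + 42 + 27 + ? → (2,4) = 285 − 213 = 72.
From column 3, 285 − (66 + 57 + 90 + 48) gives (2,3) = 24.
Column 4: 39 + 72 + 63 + 81 + ? = 285, so (3,4) = 30.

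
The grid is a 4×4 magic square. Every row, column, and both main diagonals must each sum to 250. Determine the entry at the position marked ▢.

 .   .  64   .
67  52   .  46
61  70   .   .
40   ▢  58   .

79

Row 2: 67 + 52 + 46 + ? = 250, so (2,3) = 85.
The remaining cell in column 1 is (1,1) = 250 − 168 = 82.
Using column 3: 64 + 85 + 58 + ? → (3,3) = 250 − 207 = 43.
Main diagonal: 82 + 52 + 43 + ? = 250, so (4,4) = 73.
Anti-diagonal needs 250; the known cells sum to 195, so (1,4) = 55.
Row 1 needs 250; the known cells sum to 201, so (1,2) = 49.
Using row 3: 61 + 70 + 43 + ? → (3,4) = 250 − 174 = 76.
Row 4: 40 + 58 + 73 + ? = 250, so (4,2) = 79.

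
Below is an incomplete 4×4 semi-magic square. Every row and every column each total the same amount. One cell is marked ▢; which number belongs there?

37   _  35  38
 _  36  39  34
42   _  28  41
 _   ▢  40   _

43

Column 3 is complete and sums to 142; that is the magic constant.
Row 1 must total 142; the given cells sum to 110, so (1,2) = 32.
Using row 2: 36 + 39 + 34 + ? → (2,1) = 142 − 109 = 33.
Row 3 must total 142; the given cells sum to 111, so (3,2) = 31.
The remaining cell in column 1 is (4,1) = 142 − 112 = 30.
The remaining cell in column 2 is (4,2) = 142 − 99 = 43.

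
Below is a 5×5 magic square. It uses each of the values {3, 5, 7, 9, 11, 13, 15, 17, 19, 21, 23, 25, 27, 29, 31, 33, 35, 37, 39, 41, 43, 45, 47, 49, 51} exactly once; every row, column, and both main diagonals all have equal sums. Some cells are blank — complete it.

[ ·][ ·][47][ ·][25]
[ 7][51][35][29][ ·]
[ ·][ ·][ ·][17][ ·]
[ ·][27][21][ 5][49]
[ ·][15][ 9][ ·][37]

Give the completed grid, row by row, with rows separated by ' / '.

The 25 entries sum to 675, so each line sums to 675/5 = 135.
The remaining cell in row 2 is (2,5) = 135 − 122 = 13.
Row 4 must total 135; the given cells sum to 102, so (4,1) = 33.
Using column 3: 47 + 35 + 21 + 9 + ? → (3,3) = 135 − 112 = 23.
Using column 5: 25 + 13 + 49 + 37 + ? → (3,5) = 135 − 124 = 11.
Using main diagonal: 51 + 23 + 5 + 37 + ? → (1,1) = 135 − 116 = 19.
The remaining cell in anti-diagonal is (5,1) = 135 − 104 = 31.
From row 5, 135 − (31 + 15 + 9 + 37) gives (5,4) = 43.
Column 1 needs 135; the known cells sum to 90, so (3,1) = 45.
Column 4 needs 135; the known cells sum to 94, so (1,4) = 41.
From row 1, 135 − (19 + 47 + 41 + 25) gives (1,2) = 3.
From row 3, 135 − (45 + 23 + 17 + 11) gives (3,2) = 39.

19 3 47 41 25 / 7 51 35 29 13 / 45 39 23 17 11 / 33 27 21 5 49 / 31 15 9 43 37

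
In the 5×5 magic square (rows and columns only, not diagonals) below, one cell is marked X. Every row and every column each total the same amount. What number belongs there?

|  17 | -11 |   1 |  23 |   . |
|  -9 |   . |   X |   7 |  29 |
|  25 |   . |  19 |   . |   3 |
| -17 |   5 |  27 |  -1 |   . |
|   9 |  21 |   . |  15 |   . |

-15

Column 1 is complete and sums to 25; that is the magic constant.
The remaining cell in row 1 is (1,5) = 25 − 30 = -5.
Row 4 must total 25; the given cells sum to 14, so (4,5) = 11.
Using column 4: 23 + 7 + (-1) + 15 + ? → (3,4) = 25 − 44 = -19.
From column 5, 25 − (-5 + 29 + 3 + 11) gives (5,5) = -13.
From row 3, 25 − (25 + 19 + (-19) + 3) gives (3,2) = -3.
Row 5 needs 25; the known cells sum to 32, so (5,3) = -7.
Using column 2: -11 + (-3) + 5 + 21 + ? → (2,2) = 25 − 12 = 13.
Using column 3: 1 + 19 + 27 + (-7) + ? → (2,3) = 25 − 40 = -15.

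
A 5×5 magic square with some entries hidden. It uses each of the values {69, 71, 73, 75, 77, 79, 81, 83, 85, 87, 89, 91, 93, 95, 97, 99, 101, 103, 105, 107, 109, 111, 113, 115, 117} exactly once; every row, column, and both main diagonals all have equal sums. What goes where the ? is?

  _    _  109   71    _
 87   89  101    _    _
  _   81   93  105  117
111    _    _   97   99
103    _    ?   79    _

77

The 25 entries sum to 2325, so each line sums to 2325/5 = 465.
Row 3 must total 465; the given cells sum to 396, so (3,1) = 69.
Column 1 needs 465; the known cells sum to 370, so (1,1) = 95.
From column 4, 465 − (71 + 105 + 97 + 79) gives (2,4) = 113.
Main diagonal needs 465; the known cells sum to 374, so (5,5) = 91.
Using row 2: 87 + 89 + 101 + 113 + ? → (2,5) = 465 − 390 = 75.
The remaining cell in column 5 is (1,5) = 465 − 382 = 83.
Anti-diagonal must total 465; the given cells sum to 392, so (4,2) = 73.
Row 1 must total 465; the given cells sum to 358, so (1,2) = 107.
The remaining cell in row 4 is (4,3) = 465 − 380 = 85.
Column 2 must total 465; the given cells sum to 350, so (5,2) = 115.
Column 3: 109 + 101 + 93 + 85 + ? = 465, so (5,3) = 77.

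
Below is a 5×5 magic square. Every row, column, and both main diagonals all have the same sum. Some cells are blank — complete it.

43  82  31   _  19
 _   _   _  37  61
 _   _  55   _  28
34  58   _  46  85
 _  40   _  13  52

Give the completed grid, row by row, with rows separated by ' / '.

Column 5 is already complete: 19 + 61 + 28 + 85 + 52 = 245, so that is the magic constant.
Row 1 needs 245; the known cells sum to 175, so (1,4) = 70.
The remaining cell in row 4 is (4,3) = 245 − 223 = 22.
From column 4, 245 − (70 + 37 + 46 + 13) gives (3,4) = 79.
The remaining cell in main diagonal is (2,2) = 245 − 196 = 49.
Anti-diagonal must total 245; the given cells sum to 169, so (5,1) = 76.
Row 5: 76 + 40 + 13 + 52 + ? = 245, so (5,3) = 64.
Column 2 needs 245; the known cells sum to 229, so (3,2) = 16.
Column 3: 31 + 55 + 22 + 64 + ? = 245, so (2,3) = 73.
Using row 2: 49 + 73 + 37 + 61 + ? → (2,1) = 245 − 220 = 25.
Row 3 must total 245; the given cells sum to 178, so (3,1) = 67.

43 82 31 70 19 / 25 49 73 37 61 / 67 16 55 79 28 / 34 58 22 46 85 / 76 40 64 13 52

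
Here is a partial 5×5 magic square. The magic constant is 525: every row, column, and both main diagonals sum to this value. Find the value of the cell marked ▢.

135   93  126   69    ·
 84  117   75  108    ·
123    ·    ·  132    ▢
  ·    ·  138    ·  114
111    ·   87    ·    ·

Row 1 needs 525; the known cells sum to 423, so (1,5) = 102.
Row 2 needs 525; the known cells sum to 384, so (2,5) = 141.
Column 1: 135 + 84 + 123 + 111 + ? = 525, so (4,1) = 72.
Using column 3: 126 + 75 + 138 + 87 + ? → (3,3) = 525 − 426 = 99.
Anti-diagonal: 102 + 108 + 99 + 111 + ? = 525, so (4,2) = 105.
Row 4 must total 525; the given cells sum to 429, so (4,4) = 96.
From column 4, 525 − (69 + 108 + 132 + 96) gives (5,4) = 120.
Main diagonal must total 525; the given cells sum to 447, so (5,5) = 78.
The remaining cell in row 5 is (5,2) = 525 − 396 = 129.
Column 2 needs 525; the known cells sum to 444, so (3,2) = 81.
Column 5 needs 525; the known cells sum to 435, so (3,5) = 90.

90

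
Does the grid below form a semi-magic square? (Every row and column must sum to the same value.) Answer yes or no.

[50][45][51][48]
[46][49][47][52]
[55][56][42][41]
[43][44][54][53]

Yes

Row 1: 50 + 45 + 51 + 48 = 194.
Row 2: 46 + 49 + 47 + 52 = 194.
Row 3: 55 + 56 + 42 + 41 = 194.
Row 4: 43 + 44 + 54 + 53 = 194.
Column 1: 50 + 46 + 55 + 43 = 194.
Column 2: 45 + 49 + 56 + 44 = 194.
Column 3: 51 + 47 + 42 + 54 = 194.
Column 4: 48 + 52 + 41 + 53 = 194.
All lines sum to 194.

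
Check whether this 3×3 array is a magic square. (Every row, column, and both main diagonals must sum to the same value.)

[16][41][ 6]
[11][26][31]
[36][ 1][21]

No — column 1 sums to 63 but row 2 sums to 68.

Row 1: 16 + 41 + 6 = 63.
Row 2: 11 + 26 + 31 = 68.
Row 3: 36 + 1 + 21 = 58.
Column 1: 16 + 11 + 36 = 63.
Column 2: 41 + 26 + 1 = 68.
Column 3: 6 + 31 + 21 = 58.
Main diagonal: 16 + 26 + 21 = 63.
Anti-diagonal: 6 + 26 + 36 = 68.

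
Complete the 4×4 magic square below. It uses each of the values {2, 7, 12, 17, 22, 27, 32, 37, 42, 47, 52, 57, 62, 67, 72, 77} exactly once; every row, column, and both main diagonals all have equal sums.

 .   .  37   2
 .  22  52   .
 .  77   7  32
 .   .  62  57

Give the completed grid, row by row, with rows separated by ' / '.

The 16 entries sum to 632, so each line sums to 632/4 = 158.
Row 3 must total 158; the given cells sum to 116, so (3,1) = 42.
Column 4 must total 158; the given cells sum to 91, so (2,4) = 67.
From main diagonal, 158 − (22 + 7 + 57) gives (1,1) = 72.
Anti-diagonal needs 158; the known cells sum to 131, so (4,1) = 27.
Row 1: 72 + 37 + 2 + ? = 158, so (1,2) = 47.
Row 2 needs 158; the known cells sum to 141, so (2,1) = 17.
The remaining cell in row 4 is (4,2) = 158 − 146 = 12.

72 47 37 2 / 17 22 52 67 / 42 77 7 32 / 27 12 62 57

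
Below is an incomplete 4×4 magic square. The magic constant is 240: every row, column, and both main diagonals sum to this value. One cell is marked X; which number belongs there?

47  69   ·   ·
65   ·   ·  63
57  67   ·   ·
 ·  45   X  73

51

The remaining cell in column 1 is (4,1) = 240 − 169 = 71.
Column 2: 69 + 67 + 45 + ? = 240, so (2,2) = 59.
The remaining cell in main diagonal is (3,3) = 240 − 179 = 61.
From row 2, 240 − (65 + 59 + 63) gives (2,3) = 53.
From row 3, 240 − (57 + 67 + 61) gives (3,4) = 55.
Row 4 must total 240; the given cells sum to 189, so (4,3) = 51.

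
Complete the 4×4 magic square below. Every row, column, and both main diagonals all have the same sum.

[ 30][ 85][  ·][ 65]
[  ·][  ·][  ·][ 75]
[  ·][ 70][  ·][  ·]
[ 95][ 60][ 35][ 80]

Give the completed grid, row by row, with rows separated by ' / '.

30 85 90 65 / 100 55 40 75 / 45 70 105 50 / 95 60 35 80

Row 4 is already complete: 95 + 60 + 35 + 80 = 270, so that is the magic constant.
From row 1, 270 − (30 + 85 + 65) gives (1,3) = 90.
Column 2 needs 270; the known cells sum to 215, so (2,2) = 55.
Column 4: 65 + 75 + 80 + ? = 270, so (3,4) = 50.
Main diagonal: 30 + 55 + 80 + ? = 270, so (3,3) = 105.
From anti-diagonal, 270 − (65 + 70 + 95) gives (2,3) = 40.
The remaining cell in row 2 is (2,1) = 270 − 170 = 100.
From row 3, 270 − (70 + 105 + 50) gives (3,1) = 45.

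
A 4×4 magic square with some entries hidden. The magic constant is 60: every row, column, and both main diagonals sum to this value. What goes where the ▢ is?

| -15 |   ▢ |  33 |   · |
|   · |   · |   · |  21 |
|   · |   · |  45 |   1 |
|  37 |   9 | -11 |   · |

29

Row 4: 37 + 9 + (-11) + ? = 60, so (4,4) = 25.
Column 3 needs 60; the known cells sum to 67, so (2,3) = -7.
From column 4, 60 − (21 + 1 + 25) gives (1,4) = 13.
Main diagonal needs 60; the known cells sum to 55, so (2,2) = 5.
Using anti-diagonal: 13 + (-7) + 37 + ? → (3,2) = 60 − 43 = 17.
Row 1: -15 + 33 + 13 + ? = 60, so (1,2) = 29.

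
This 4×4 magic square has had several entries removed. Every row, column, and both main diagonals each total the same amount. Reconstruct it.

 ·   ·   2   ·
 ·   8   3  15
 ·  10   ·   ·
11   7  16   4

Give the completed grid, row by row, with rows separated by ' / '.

Row 4 is already complete: 11 + 7 + 16 + 4 = 38, so that is the magic constant.
Row 2 must total 38; the given cells sum to 26, so (2,1) = 12.
Column 2 must total 38; the given cells sum to 25, so (1,2) = 13.
Column 3 needs 38; the known cells sum to 21, so (3,3) = 17.
The remaining cell in main diagonal is (1,1) = 38 − 29 = 9.
Anti-diagonal must total 38; the given cells sum to 24, so (1,4) = 14.
Column 1: 9 + 12 + 11 + ? = 38, so (3,1) = 6.
The remaining cell in column 4 is (3,4) = 38 − 33 = 5.

9 13 2 14 / 12 8 3 15 / 6 10 17 5 / 11 7 16 4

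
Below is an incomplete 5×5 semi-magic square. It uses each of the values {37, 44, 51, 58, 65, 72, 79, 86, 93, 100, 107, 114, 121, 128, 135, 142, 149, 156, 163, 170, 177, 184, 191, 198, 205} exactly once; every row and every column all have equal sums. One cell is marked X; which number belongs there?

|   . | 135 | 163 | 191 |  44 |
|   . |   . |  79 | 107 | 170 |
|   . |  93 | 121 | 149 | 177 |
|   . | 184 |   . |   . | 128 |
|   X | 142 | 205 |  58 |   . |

114

The 25 entries sum to 3025, so each line sums to 3025/5 = 605.
Row 1 must total 605; the given cells sum to 533, so (1,1) = 72.
Row 3: 93 + 121 + 149 + 177 + ? = 605, so (3,1) = 65.
From column 2, 605 − (135 + 93 + 184 + 142) gives (2,2) = 51.
From column 3, 605 − (163 + 79 + 121 + 205) gives (4,3) = 37.
The remaining cell in column 4 is (4,4) = 605 − 505 = 100.
Column 5 needs 605; the known cells sum to 519, so (5,5) = 86.
Row 2: 51 + 79 + 107 + 170 + ? = 605, so (2,1) = 198.
Row 4 must total 605; the given cells sum to 449, so (4,1) = 156.
Row 5 needs 605; the known cells sum to 491, so (5,1) = 114.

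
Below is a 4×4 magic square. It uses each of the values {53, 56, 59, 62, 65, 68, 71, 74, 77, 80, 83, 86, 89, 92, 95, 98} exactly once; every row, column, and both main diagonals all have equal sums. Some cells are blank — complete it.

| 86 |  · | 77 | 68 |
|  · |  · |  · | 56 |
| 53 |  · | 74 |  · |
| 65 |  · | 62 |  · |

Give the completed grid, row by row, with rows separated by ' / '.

86 71 77 68 / 98 59 89 56 / 53 80 74 95 / 65 92 62 83

The 16 entries sum to 1208, so each line sums to 1208/4 = 302.
From row 1, 302 − (86 + 77 + 68) gives (1,2) = 71.
Using column 1: 86 + 53 + 65 + ? → (2,1) = 302 − 204 = 98.
Column 3 needs 302; the known cells sum to 213, so (2,3) = 89.
From anti-diagonal, 302 − (68 + 89 + 65) gives (3,2) = 80.
Row 2 needs 302; the known cells sum to 243, so (2,2) = 59.
From row 3, 302 − (53 + 80 + 74) gives (3,4) = 95.
Column 2 needs 302; the known cells sum to 210, so (4,2) = 92.
From column 4, 302 − (68 + 56 + 95) gives (4,4) = 83.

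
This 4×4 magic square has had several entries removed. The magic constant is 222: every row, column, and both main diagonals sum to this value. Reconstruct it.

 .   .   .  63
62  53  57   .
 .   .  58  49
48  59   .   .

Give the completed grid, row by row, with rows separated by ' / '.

Row 2: 62 + 53 + 57 + ? = 222, so (2,4) = 50.
From column 4, 222 − (63 + 50 + 49) gives (4,4) = 60.
The remaining cell in main diagonal is (1,1) = 222 − 171 = 51.
Anti-diagonal: 63 + 57 + 48 + ? = 222, so (3,2) = 54.
From row 3, 222 − (54 + 58 + 49) gives (3,1) = 61.
The remaining cell in row 4 is (4,3) = 222 − 167 = 55.
Column 2 must total 222; the given cells sum to 166, so (1,2) = 56.
From column 3, 222 − (57 + 58 + 55) gives (1,3) = 52.

51 56 52 63 / 62 53 57 50 / 61 54 58 49 / 48 59 55 60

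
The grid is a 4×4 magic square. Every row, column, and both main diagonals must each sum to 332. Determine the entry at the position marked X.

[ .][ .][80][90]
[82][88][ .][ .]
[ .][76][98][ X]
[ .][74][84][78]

Using row 4: 74 + 84 + 78 + ? → (4,1) = 332 − 236 = 96.
Column 2 must total 332; the given cells sum to 238, so (1,2) = 94.
From column 3, 332 − (80 + 98 + 84) gives (2,3) = 70.
The remaining cell in main diagonal is (1,1) = 332 − 264 = 68.
Using row 2: 82 + 88 + 70 + ? → (2,4) = 332 − 240 = 92.
From column 1, 332 − (68 + 82 + 96) gives (3,1) = 86.
Using column 4: 90 + 92 + 78 + ? → (3,4) = 332 − 260 = 72.

72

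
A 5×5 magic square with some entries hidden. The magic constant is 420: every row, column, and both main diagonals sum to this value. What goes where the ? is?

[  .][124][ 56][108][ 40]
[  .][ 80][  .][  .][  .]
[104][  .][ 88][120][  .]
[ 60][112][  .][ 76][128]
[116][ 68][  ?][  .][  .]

Row 1 needs 420; the known cells sum to 328, so (1,1) = 92.
From row 4, 420 − (60 + 112 + 76 + 128) gives (4,3) = 44.
From column 1, 420 − (92 + 104 + 60 + 116) gives (2,1) = 48.
Column 2 needs 420; the known cells sum to 384, so (3,2) = 36.
The remaining cell in main diagonal is (5,5) = 420 − 336 = 84.
Using anti-diagonal: 40 + 88 + 112 + 116 + ? → (2,4) = 420 − 356 = 64.
Row 3 needs 420; the known cells sum to 348, so (3,5) = 72.
From column 4, 420 − (108 + 64 + 120 + 76) gives (5,4) = 52.
Column 5 must total 420; the given cells sum to 324, so (2,5) = 96.
Using row 2: 48 + 80 + 64 + 96 + ? → (2,3) = 420 − 288 = 132.
Row 5: 116 + 68 + 52 + 84 + ? = 420, so (5,3) = 100.

100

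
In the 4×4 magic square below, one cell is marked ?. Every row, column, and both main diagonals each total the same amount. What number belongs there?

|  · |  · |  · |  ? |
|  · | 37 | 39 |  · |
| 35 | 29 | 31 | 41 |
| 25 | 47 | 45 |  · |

43

Row 3 is complete and sums to 136; that is the magic constant.
Row 4: 25 + 47 + 45 + ? = 136, so (4,4) = 19.
Column 2 needs 136; the known cells sum to 113, so (1,2) = 23.
Column 3 needs 136; the known cells sum to 115, so (1,3) = 21.
The remaining cell in main diagonal is (1,1) = 136 − 87 = 49.
Anti-diagonal must total 136; the given cells sum to 93, so (1,4) = 43.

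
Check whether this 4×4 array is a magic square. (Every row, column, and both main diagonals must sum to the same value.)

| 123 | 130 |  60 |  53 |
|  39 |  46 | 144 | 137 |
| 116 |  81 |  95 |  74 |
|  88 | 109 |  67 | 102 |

Row 1: 123 + 130 + 60 + 53 = 366.
Row 2: 39 + 46 + 144 + 137 = 366.
Row 3: 116 + 81 + 95 + 74 = 366.
Row 4: 88 + 109 + 67 + 102 = 366.
Column 1: 123 + 39 + 116 + 88 = 366.
Column 2: 130 + 46 + 81 + 109 = 366.
Column 3: 60 + 144 + 95 + 67 = 366.
Column 4: 53 + 137 + 74 + 102 = 366.
Main diagonal: 123 + 46 + 95 + 102 = 366.
Anti-diagonal: 53 + 144 + 81 + 88 = 366.
All lines sum to 366.

Yes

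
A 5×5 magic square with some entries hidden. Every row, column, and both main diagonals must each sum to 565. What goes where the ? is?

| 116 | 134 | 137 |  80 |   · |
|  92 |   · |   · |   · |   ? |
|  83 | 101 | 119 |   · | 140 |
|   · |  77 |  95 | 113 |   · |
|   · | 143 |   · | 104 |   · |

Row 1: 116 + 134 + 137 + 80 + ? = 565, so (1,5) = 98.
Row 3: 83 + 101 + 119 + 140 + ? = 565, so (3,4) = 122.
Column 2 must total 565; the given cells sum to 455, so (2,2) = 110.
Column 4: 80 + 122 + 113 + 104 + ? = 565, so (2,4) = 146.
Main diagonal needs 565; the known cells sum to 458, so (5,5) = 107.
Anti-diagonal needs 565; the known cells sum to 440, so (5,1) = 125.
Using row 5: 125 + 143 + 104 + 107 + ? → (5,3) = 565 − 479 = 86.
From column 1, 565 − (116 + 92 + 83 + 125) gives (4,1) = 149.
From column 3, 565 − (137 + 119 + 95 + 86) gives (2,3) = 128.
From row 2, 565 − (92 + 110 + 128 + 146) gives (2,5) = 89.

89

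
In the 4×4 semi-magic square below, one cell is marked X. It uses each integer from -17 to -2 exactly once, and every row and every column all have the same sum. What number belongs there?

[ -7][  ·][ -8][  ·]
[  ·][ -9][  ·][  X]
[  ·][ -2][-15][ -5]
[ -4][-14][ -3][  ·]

The entries are -17 through -2, which sum to -152, so each line sums to -152/4 = -38.
Row 3 must total -38; the given cells sum to -22, so (3,1) = -16.
Row 4 needs -38; the known cells sum to -21, so (4,4) = -17.
Column 1: -7 + (-16) + (-4) + ? = -38, so (2,1) = -11.
Column 2 needs -38; the known cells sum to -25, so (1,2) = -13.
Column 3: -8 + (-15) + (-3) + ? = -38, so (2,3) = -12.
Row 1 needs -38; the known cells sum to -28, so (1,4) = -10.
Row 2 needs -38; the known cells sum to -32, so (2,4) = -6.

-6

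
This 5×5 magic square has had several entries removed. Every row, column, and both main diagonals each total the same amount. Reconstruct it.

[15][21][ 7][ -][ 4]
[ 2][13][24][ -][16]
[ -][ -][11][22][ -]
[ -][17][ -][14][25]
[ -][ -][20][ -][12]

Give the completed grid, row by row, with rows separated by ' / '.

15 21 7 18 4 / 2 13 24 10 16 / 19 5 11 22 8 / 6 17 3 14 25 / 23 9 20 1 12

Main diagonal is already complete: 15 + 13 + 11 + 14 + 12 = 65, so that is the magic constant.
Row 1 must total 65; the given cells sum to 47, so (1,4) = 18.
The remaining cell in row 2 is (2,4) = 65 − 55 = 10.
The remaining cell in column 3 is (4,3) = 65 − 62 = 3.
Column 4: 18 + 10 + 22 + 14 + ? = 65, so (5,4) = 1.
From column 5, 65 − (4 + 16 + 25 + 12) gives (3,5) = 8.
Anti-diagonal needs 65; the known cells sum to 42, so (5,1) = 23.
Row 4: 17 + 3 + 14 + 25 + ? = 65, so (4,1) = 6.
Row 5 must total 65; the given cells sum to 56, so (5,2) = 9.
Column 1 must total 65; the given cells sum to 46, so (3,1) = 19.
Column 2: 21 + 13 + 17 + 9 + ? = 65, so (3,2) = 5.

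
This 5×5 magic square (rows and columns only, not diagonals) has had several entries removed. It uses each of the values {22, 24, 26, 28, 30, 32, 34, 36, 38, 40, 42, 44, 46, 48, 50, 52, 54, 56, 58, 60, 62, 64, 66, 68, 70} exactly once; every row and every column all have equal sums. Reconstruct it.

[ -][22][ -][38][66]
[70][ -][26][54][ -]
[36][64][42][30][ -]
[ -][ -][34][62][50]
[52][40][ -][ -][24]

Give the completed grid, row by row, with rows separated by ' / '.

44 22 60 38 66 / 70 48 26 54 32 / 36 64 42 30 58 / 28 56 34 62 50 / 52 40 68 46 24

The 25 entries sum to 1150, so each line sums to 1150/5 = 230.
The remaining cell in row 3 is (3,5) = 230 − 172 = 58.
The remaining cell in column 4 is (5,4) = 230 − 184 = 46.
Column 5: 66 + 58 + 50 + 24 + ? = 230, so (2,5) = 32.
Row 2: 70 + 26 + 54 + 32 + ? = 230, so (2,2) = 48.
Using row 5: 52 + 40 + 46 + 24 + ? → (5,3) = 230 − 162 = 68.
Using column 2: 22 + 48 + 64 + 40 + ? → (4,2) = 230 − 174 = 56.
The remaining cell in column 3 is (1,3) = 230 − 170 = 60.
From row 1, 230 − (22 + 60 + 38 + 66) gives (1,1) = 44.
Row 4: 56 + 34 + 62 + 50 + ? = 230, so (4,1) = 28.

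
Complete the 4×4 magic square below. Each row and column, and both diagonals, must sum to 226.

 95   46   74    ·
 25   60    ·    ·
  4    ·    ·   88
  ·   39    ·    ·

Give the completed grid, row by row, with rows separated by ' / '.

95 46 74 11 / 25 60 32 109 / 4 81 53 88 / 102 39 67 18

The remaining cell in row 1 is (1,4) = 226 − 215 = 11.
Column 1 must total 226; the given cells sum to 124, so (4,1) = 102.
Column 2 must total 226; the given cells sum to 145, so (3,2) = 81.
From anti-diagonal, 226 − (11 + 81 + 102) gives (2,3) = 32.
The remaining cell in row 2 is (2,4) = 226 − 117 = 109.
Row 3: 4 + 81 + 88 + ? = 226, so (3,3) = 53.
Using column 3: 74 + 32 + 53 + ? → (4,3) = 226 − 159 = 67.
Column 4 must total 226; the given cells sum to 208, so (4,4) = 18.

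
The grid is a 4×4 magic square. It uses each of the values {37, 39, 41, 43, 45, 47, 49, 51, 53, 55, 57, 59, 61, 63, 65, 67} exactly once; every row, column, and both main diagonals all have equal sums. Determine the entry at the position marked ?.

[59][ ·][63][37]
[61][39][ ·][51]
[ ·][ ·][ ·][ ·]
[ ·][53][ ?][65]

The 16 entries sum to 832, so each line sums to 832/4 = 208.
The remaining cell in row 1 is (1,2) = 208 − 159 = 49.
Row 2 needs 208; the known cells sum to 151, so (2,3) = 57.
From column 2, 208 − (49 + 39 + 53) gives (3,2) = 67.
From column 4, 208 − (37 + 51 + 65) gives (3,4) = 55.
Using main diagonal: 59 + 39 + 65 + ? → (3,3) = 208 − 163 = 45.
Anti-diagonal must total 208; the given cells sum to 161, so (4,1) = 47.
Row 3: 67 + 45 + 55 + ? = 208, so (3,1) = 41.
The remaining cell in row 4 is (4,3) = 208 − 165 = 43.

43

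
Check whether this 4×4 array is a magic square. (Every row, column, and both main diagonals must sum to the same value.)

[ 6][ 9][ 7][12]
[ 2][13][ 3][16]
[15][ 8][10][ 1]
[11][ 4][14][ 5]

Yes

Row 1: 6 + 9 + 7 + 12 = 34.
Row 2: 2 + 13 + 3 + 16 = 34.
Row 3: 15 + 8 + 10 + 1 = 34.
Row 4: 11 + 4 + 14 + 5 = 34.
Column 1: 6 + 2 + 15 + 11 = 34.
Column 2: 9 + 13 + 8 + 4 = 34.
Column 3: 7 + 3 + 10 + 14 = 34.
Column 4: 12 + 16 + 1 + 5 = 34.
Main diagonal: 6 + 13 + 10 + 5 = 34.
Anti-diagonal: 12 + 3 + 8 + 11 = 34.
All lines sum to 34.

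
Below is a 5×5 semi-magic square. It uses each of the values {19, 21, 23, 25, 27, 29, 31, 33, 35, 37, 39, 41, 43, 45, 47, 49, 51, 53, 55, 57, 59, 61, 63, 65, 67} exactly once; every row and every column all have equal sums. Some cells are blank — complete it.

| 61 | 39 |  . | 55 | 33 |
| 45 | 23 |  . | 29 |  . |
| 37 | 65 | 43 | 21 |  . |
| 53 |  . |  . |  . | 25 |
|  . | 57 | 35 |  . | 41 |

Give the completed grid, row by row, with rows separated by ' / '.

61 39 27 55 33 / 45 23 51 29 67 / 37 65 43 21 49 / 53 31 59 47 25 / 19 57 35 63 41

The 25 entries sum to 1075, so each line sums to 1075/5 = 215.
The remaining cell in row 1 is (1,3) = 215 − 188 = 27.
Row 3 needs 215; the known cells sum to 166, so (3,5) = 49.
Column 1: 61 + 45 + 37 + 53 + ? = 215, so (5,1) = 19.
Using column 2: 39 + 23 + 65 + 57 + ? → (4,2) = 215 − 184 = 31.
From column 5, 215 − (33 + 49 + 25 + 41) gives (2,5) = 67.
Row 2 must total 215; the given cells sum to 164, so (2,3) = 51.
From row 5, 215 − (19 + 57 + 35 + 41) gives (5,4) = 63.
Column 3 needs 215; the known cells sum to 156, so (4,3) = 59.
Using column 4: 55 + 29 + 21 + 63 + ? → (4,4) = 215 − 168 = 47.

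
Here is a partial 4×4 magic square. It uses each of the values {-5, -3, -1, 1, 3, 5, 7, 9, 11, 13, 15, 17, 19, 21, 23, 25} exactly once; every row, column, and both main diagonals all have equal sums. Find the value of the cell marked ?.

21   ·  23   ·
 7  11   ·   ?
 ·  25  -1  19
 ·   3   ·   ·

17

The 16 entries sum to 160, so each line sums to 160/4 = 40.
Row 3 must total 40; the given cells sum to 43, so (3,1) = -3.
The remaining cell in column 1 is (4,1) = 40 − 25 = 15.
Column 2 must total 40; the given cells sum to 39, so (1,2) = 1.
Main diagonal: 21 + 11 + (-1) + ? = 40, so (4,4) = 9.
From row 1, 40 − (21 + 1 + 23) gives (1,4) = -5.
Row 4: 15 + 3 + 9 + ? = 40, so (4,3) = 13.
From column 3, 40 − (23 + (-1) + 13) gives (2,3) = 5.
Column 4 must total 40; the given cells sum to 23, so (2,4) = 17.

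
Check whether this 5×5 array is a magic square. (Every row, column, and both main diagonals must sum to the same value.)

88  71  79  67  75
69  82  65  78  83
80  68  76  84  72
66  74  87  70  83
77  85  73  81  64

Row 1: 88 + 71 + 79 + 67 + 75 = 380.
Row 2: 69 + 82 + 65 + 78 + 83 = 377.
Row 3: 80 + 68 + 76 + 84 + 72 = 380.
Row 4: 66 + 74 + 87 + 70 + 83 = 380.
Row 5: 77 + 85 + 73 + 81 + 64 = 380.
Column 1: 88 + 69 + 80 + 66 + 77 = 380.
Column 2: 71 + 82 + 68 + 74 + 85 = 380.
Column 3: 79 + 65 + 76 + 87 + 73 = 380.
Column 4: 67 + 78 + 84 + 70 + 81 = 380.
Column 5: 75 + 83 + 72 + 83 + 64 = 377.
Main diagonal: 88 + 82 + 76 + 70 + 64 = 380.
Anti-diagonal: 75 + 78 + 76 + 74 + 77 = 380.

No — row 2 sums to 377 but row 3 sums to 380.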